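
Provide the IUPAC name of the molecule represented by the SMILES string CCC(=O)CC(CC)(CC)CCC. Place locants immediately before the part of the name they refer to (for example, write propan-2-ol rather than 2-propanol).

The longest carbon chain that includes the carbonyl has 8 carbons, so the parent hydride is octane.
A ketone (C=O on an internal carbon) is the principal characteristic group, giving the suffix -one.
The numbering direction is chosen so that numbering from this end puts the carbonyl group at C-3 rather than C-6.
This places the carbonyl at C-3; two ethyl groups at C-5.
Putting it together: 5,5-diethyloctan-3-one.

5,5-diethyloctan-3-one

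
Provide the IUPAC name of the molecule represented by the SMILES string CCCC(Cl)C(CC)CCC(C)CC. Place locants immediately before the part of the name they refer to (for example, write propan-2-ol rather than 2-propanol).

The longest carbon chain is 10 atoms: the parent is decane.
Choose the numbering such that the substituent locant set {3,6,7} is lower than {4,5,8} at the first point of difference.
With this numbering: a chloro group at C-7; an ethyl group at C-6; a methyl group at C-3.
The substituents are ordered alphabetically, ignoring any di-/tri- multipliers.
Assembling the pieces gives 7-chloro-6-ethyl-3-methyldecane.

7-chloro-6-ethyl-3-methyldecane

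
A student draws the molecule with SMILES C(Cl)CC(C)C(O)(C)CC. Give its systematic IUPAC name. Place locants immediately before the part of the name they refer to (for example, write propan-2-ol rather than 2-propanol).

6-chloro-3,4-dimethylhexan-3-ol

Counting along the main chain through the –OH group gives 6 carbons: the parent is hexane.
The principal characteristic group is an alcohol (–OH), named with the suffix -ol.
Choose the numbering such that numbering from this end puts the hydroxyl group at C-3 rather than C-4.
With this numbering: the hydroxyl at C-3; a chloro group at C-6; methyl groups at C-3 and C-4.
The substituents are ordered alphabetically, ignoring any di-/tri- multipliers.
The name is 6-chloro-3,4-dimethylhexan-3-ol.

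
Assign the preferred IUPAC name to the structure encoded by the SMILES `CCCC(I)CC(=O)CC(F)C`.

The longest carbon chain that includes the carbonyl has 9 carbons, so the parent hydride is nonane.
A ketone (C=O on an internal carbon) is the principal characteristic group, giving the suffix -one.
Choose the numbering such that numbering from this end puts the carbonyl group at C-4 rather than C-6.
With this numbering: the carbonyl at C-4; a fluoro group at C-2; an iodo group at C-6.
Substituent prefixes are cited in alphabetical order (multiplying prefixes like di-/tri- are ignored for ordering).
The name is 2-fluoro-6-iodononan-4-one.

2-fluoro-6-iodononan-4-one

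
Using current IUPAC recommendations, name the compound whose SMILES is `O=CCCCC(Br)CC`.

The longest carbon chain that includes the –CHO group has 7 carbons, so the parent hydride is heptane.
An aldehyde (terminal –CHO) is the principal characteristic group, giving the suffix -al.
Choose the numbering such that the aldehyde carbon is C-1 by definition.
That gives a bromo group at C-5.
Assembling the pieces gives 5-bromoheptanal.

5-bromoheptanal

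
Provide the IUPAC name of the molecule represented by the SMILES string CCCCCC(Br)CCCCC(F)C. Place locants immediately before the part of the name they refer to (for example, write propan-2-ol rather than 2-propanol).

The longest continuous carbon chain has 12 atoms, so the parent hydride is dodecane.
Number the chain so that the substituent locant set {2,7} is lower than {6,11} at the first point of difference.
With this numbering: a bromo group at C-7; a fluoro group at C-2.
Prefixes are listed alphabetically: bromo, fluoro.
Assembling the pieces gives 7-bromo-2-fluorododecane.

7-bromo-2-fluorododecane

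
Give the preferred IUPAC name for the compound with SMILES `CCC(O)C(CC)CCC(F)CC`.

Counting along the main chain through the –OH group gives 9 carbons: the parent is nonane.
The highest-priority functional group is an alcohol (–OH), so the name ends in -ol.
Number the chain so that numbering from this end puts the hydroxyl group at C-3 rather than C-7.
This places the hydroxyl at C-3; an ethyl group at C-4; a fluoro group at C-7.
Substituent prefixes are cited in alphabetical order (multiplying prefixes like di-/tri- are ignored for ordering).
Assembling the pieces gives 4-ethyl-7-fluorononan-3-ol.

4-ethyl-7-fluorononan-3-ol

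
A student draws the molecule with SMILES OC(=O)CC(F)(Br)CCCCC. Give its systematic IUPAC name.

3-bromo-3-fluorooctanoic acid

The longest chain bearing the –COOH group is 8 carbons long (octane).
The highest-priority functional group is a carboxylic acid (terminal –COOH), so the name ends in -oic acid.
The numbering direction is chosen so that the carboxylic acid carbon is C-1 by definition.
That gives a bromo group at C-3; a fluoro group at C-3.
Substituent prefixes are cited in alphabetical order (multiplying prefixes like di-/tri- are ignored for ordering).
The name is 3-bromo-3-fluorooctanoic acid.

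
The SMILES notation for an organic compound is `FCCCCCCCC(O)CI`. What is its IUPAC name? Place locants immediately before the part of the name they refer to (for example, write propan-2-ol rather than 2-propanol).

9-fluoro-1-iodononan-2-ol

The longest chain bearing the –OH group is 9 carbons long (nonane).
An alcohol (–OH) is the principal characteristic group, giving the suffix -ol.
Number the chain so that numbering from this end puts the hydroxyl group at C-2 rather than C-8.
That gives the hydroxyl at C-2; a fluoro group at C-9; an iodo group at C-1.
Prefixes are listed alphabetically: fluoro, iodo.
The name is 9-fluoro-1-iodononan-2-ol.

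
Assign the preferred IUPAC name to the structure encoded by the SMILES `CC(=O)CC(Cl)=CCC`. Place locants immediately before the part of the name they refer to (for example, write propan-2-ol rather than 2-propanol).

4-chlorohept-4-en-2-one

The longest chain bearing the carbonyl and the multiple bond is 7 carbons long (heptane).
The highest-priority functional group is a ketone (C=O on an internal carbon), so the name ends in -one.
A C=C double bond in the chain gives the infix -ene-.
Choose the numbering such that numbering from this end puts the carbonyl group at C-2 rather than C-6.
This places the carbonyl at C-2; the double bond between C-4 and C-5; a chloro group at C-4.
The name is 4-chlorohept-4-en-2-one.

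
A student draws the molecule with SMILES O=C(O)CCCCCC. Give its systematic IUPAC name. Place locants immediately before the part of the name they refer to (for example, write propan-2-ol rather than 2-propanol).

Counting along the main chain through the –COOH group gives 7 carbons: the parent is heptane.
The highest-priority functional group is a carboxylic acid (terminal –COOH), so the name ends in -oic acid.
The numbering direction is chosen so that the carboxylic acid carbon is C-1 by definition.
Assembling the pieces gives heptanoic acid.

heptanoic acid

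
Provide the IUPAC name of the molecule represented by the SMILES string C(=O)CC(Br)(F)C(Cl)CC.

3-bromo-4-chloro-3-fluorohexanal

The longest carbon chain that includes the –CHO group has 6 carbons, so the parent hydride is hexane.
An aldehyde (terminal –CHO) is the principal characteristic group, giving the suffix -al.
The numbering direction is chosen so that the aldehyde carbon is C-1 by definition.
With this numbering: a bromo group at C-3; a chloro group at C-4; a fluoro group at C-3.
Substituent prefixes are cited in alphabetical order (multiplying prefixes like di-/tri- are ignored for ordering).
Putting it together: 3-bromo-4-chloro-3-fluorohexanal.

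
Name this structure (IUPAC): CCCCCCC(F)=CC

3-fluoronon-2-ene

The longest carbon chain that includes the multiple bond has 9 carbons, so the parent hydride is nonane.
A C=C double bond in the chain gives the infix -ene-.
Choose the numbering such that numbering from this end puts the double bond at C-2 rather than C-7.
With this numbering: the double bond between C-2 and C-3; a fluoro group at C-3.
Assembling the pieces gives 3-fluoronon-2-ene.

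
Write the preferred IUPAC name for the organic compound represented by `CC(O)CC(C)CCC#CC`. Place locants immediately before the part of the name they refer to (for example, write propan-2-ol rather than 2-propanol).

Counting along the main chain through the –OH group and the multiple bond gives 9 carbons: the parent is nonane.
An alcohol (–OH) is the principal characteristic group, giving the suffix -ol.
The chain contains a C≡C triple bond, so the unsaturation ending is -yne.
Choose the numbering such that numbering from this end puts the hydroxyl group at C-2 rather than C-8.
This places the hydroxyl at C-2; the triple bond between C-7 and C-8; a methyl group at C-4.
The name is 4-methylnon-7-yn-2-ol.

4-methylnon-7-yn-2-ol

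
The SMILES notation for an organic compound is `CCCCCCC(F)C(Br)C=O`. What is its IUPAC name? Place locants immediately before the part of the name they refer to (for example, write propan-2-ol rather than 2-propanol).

2-bromo-3-fluorononanal

The longest carbon chain that includes the –CHO group has 9 carbons, so the parent hydride is nonane.
The highest-priority functional group is an aldehyde (terminal –CHO), so the name ends in -al.
The numbering direction is chosen so that the aldehyde carbon is C-1 by definition.
That gives a bromo group at C-2; a fluoro group at C-3.
Prefixes are listed alphabetically: bromo, fluoro.
The name is 2-bromo-3-fluorononanal.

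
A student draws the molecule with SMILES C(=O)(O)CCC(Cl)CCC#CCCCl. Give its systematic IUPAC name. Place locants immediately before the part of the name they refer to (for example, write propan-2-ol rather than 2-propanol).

Counting along the main chain through the –COOH group and the multiple bond gives 10 carbons: the parent is decane.
The highest-priority functional group is a carboxylic acid (terminal –COOH), so the name ends in -oic acid.
A C≡C triple bond in the chain gives the infix -yne-.
Number the chain so that the carboxylic acid carbon is C-1 by definition.
With this numbering: the triple bond between C-7 and C-8; chloro groups at C-4 and C-10.
The name is 4,10-dichlorodec-7-ynoic acid.

4,10-dichlorodec-7-ynoic acid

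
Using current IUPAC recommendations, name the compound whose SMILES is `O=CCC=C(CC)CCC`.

4-ethylhept-3-enal

Counting along the main chain through the –CHO group and the multiple bond gives 7 carbons: the parent is heptane.
The principal characteristic group is an aldehyde (terminal –CHO), named with the suffix -al.
There is one C=C double bond, indicated by the ending -ene.
Number the chain so that the aldehyde carbon is C-1 by definition.
With this numbering: the double bond between C-3 and C-4; an ethyl group at C-4.
Assembling the pieces gives 4-ethylhept-3-enal.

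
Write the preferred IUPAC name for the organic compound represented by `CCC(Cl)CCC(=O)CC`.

6-chlorooctan-3-one

The longest chain bearing the carbonyl is 8 carbons long (octane).
A ketone (C=O on an internal carbon) is the principal characteristic group, giving the suffix -one.
The numbering direction is chosen so that numbering from this end puts the carbonyl group at C-3 rather than C-6.
That gives the carbonyl at C-3; a chloro group at C-6.
The name is 6-chlorooctan-3-one.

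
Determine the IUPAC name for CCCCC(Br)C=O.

2-bromohexanal

Counting along the main chain through the –CHO group gives 6 carbons: the parent is hexane.
An aldehyde (terminal –CHO) is the principal characteristic group, giving the suffix -al.
Number the chain so that the aldehyde carbon is C-1 by definition.
With this numbering: a bromo group at C-2.
The name is 2-bromohexanal.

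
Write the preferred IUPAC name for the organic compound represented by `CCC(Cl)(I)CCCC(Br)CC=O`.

3-bromo-7-chloro-7-iodononanal

Counting along the main chain through the –CHO group gives 9 carbons: the parent is nonane.
The highest-priority functional group is an aldehyde (terminal –CHO), so the name ends in -al.
Number the chain so that the aldehyde carbon is C-1 by definition.
That gives a bromo group at C-3; a chloro group at C-7; an iodo group at C-7.
Substituent prefixes are cited in alphabetical order (multiplying prefixes like di-/tri- are ignored for ordering).
The name is 3-bromo-7-chloro-7-iodononanal.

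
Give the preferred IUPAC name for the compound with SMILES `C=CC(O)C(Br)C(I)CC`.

The longest chain bearing the –OH group and the multiple bond is 7 carbons long (heptane).
The principal characteristic group is an alcohol (–OH), named with the suffix -ol.
A C=C double bond in the chain gives the infix -ene-.
The numbering direction is chosen so that numbering from this end puts the hydroxyl group at C-3 rather than C-5.
That gives the hydroxyl at C-3; the double bond between C-1 and C-2; a bromo group at C-4; an iodo group at C-5.
The substituents are ordered alphabetically, ignoring any di-/tri- multipliers.
The name is 4-bromo-5-iodohept-1-en-3-ol.

4-bromo-5-iodohept-1-en-3-ol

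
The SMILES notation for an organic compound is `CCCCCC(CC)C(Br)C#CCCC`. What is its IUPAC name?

The longest carbon chain that includes the multiple bond has 12 carbons, so the parent hydride is dodecane.
A C≡C triple bond in the chain gives the infix -yne-.
Choose the numbering such that numbering from this end puts the triple bond at C-4 rather than C-8.
That gives the triple bond between C-4 and C-5; a bromo group at C-6; an ethyl group at C-7.
Substituent prefixes are cited in alphabetical order (multiplying prefixes like di-/tri- are ignored for ordering).
Assembling the pieces gives 6-bromo-7-ethyldodec-4-yne.

6-bromo-7-ethyldodec-4-yne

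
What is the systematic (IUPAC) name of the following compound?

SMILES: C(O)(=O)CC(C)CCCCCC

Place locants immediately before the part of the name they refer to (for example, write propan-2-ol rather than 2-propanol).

The longest chain bearing the –COOH group is 9 carbons long (nonane).
A carboxylic acid (terminal –COOH) is the principal characteristic group, giving the suffix -oic acid.
Number the chain so that the carboxylic acid carbon is C-1 by definition.
That gives a methyl group at C-3.
Assembling the pieces gives 3-methylnonanoic acid.

3-methylnonanoic acid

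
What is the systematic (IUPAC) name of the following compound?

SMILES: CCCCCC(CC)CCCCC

6-ethylundecane

The longest continuous carbon chain has 11 atoms, so the parent hydride is undecane.
The molecule is symmetric, so either numbering direction gives the same locants.
This places an ethyl group at C-6.
Putting it together: 6-ethylundecane.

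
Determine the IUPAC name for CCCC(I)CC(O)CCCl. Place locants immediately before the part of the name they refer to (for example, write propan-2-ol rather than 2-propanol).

1-chloro-5-iodooctan-3-ol

Counting along the main chain through the –OH group gives 8 carbons: the parent is octane.
The principal characteristic group is an alcohol (–OH), named with the suffix -ol.
Choose the numbering such that numbering from this end puts the hydroxyl group at C-3 rather than C-6.
With this numbering: the hydroxyl at C-3; a chloro group at C-1; an iodo group at C-5.
Prefixes are listed alphabetically: chloro, iodo.
Assembling the pieces gives 1-chloro-5-iodooctan-3-ol.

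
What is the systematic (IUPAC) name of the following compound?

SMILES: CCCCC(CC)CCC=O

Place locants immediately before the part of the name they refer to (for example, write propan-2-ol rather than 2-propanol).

4-ethyloctanal

The longest carbon chain that includes the –CHO group has 8 carbons, so the parent hydride is octane.
The highest-priority functional group is an aldehyde (terminal –CHO), so the name ends in -al.
Choose the numbering such that the aldehyde carbon is C-1 by definition.
That gives an ethyl group at C-4.
Putting it together: 4-ethyloctanal.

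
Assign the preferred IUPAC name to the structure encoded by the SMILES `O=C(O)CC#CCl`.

The longest carbon chain that includes the –COOH group and the multiple bond has 4 carbons, so the parent hydride is butane.
The highest-priority functional group is a carboxylic acid (terminal –COOH), so the name ends in -oic acid.
A C≡C triple bond in the chain gives the infix -yne-.
Choose the numbering such that the carboxylic acid carbon is C-1 by definition.
With this numbering: the triple bond between C-3 and C-4; a chloro group at C-4.
Putting it together: 4-chlorobut-3-ynoic acid.

4-chlorobut-3-ynoic acid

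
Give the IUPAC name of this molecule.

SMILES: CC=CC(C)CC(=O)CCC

6-methylnon-7-en-4-one

Counting along the main chain through the carbonyl and the multiple bond gives 9 carbons: the parent is nonane.
The principal characteristic group is a ketone (C=O on an internal carbon), named with the suffix -one.
A C=C double bond in the chain gives the infix -ene-.
Number the chain so that numbering from this end puts the carbonyl group at C-4 rather than C-6.
That gives the carbonyl at C-4; the double bond between C-7 and C-8; a methyl group at C-6.
Assembling the pieces gives 6-methylnon-7-en-4-one.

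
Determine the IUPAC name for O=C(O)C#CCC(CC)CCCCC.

5-ethyldec-2-ynoic acid

Counting along the main chain through the –COOH group and the multiple bond gives 10 carbons: the parent is decane.
The principal characteristic group is a carboxylic acid (terminal –COOH), named with the suffix -oic acid.
The chain contains a C≡C triple bond, so the unsaturation ending is -yne.
The numbering direction is chosen so that the carboxylic acid carbon is C-1 by definition.
With this numbering: the triple bond between C-2 and C-3; an ethyl group at C-5.
The name is 5-ethyldec-2-ynoic acid.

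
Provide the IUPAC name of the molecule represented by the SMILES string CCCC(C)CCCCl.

1-chloro-4-methylheptane

The longest carbon chain is 7 atoms: the parent is heptane.
Choose the numbering such that the substituent locant set {1,4} is lower than {4,7} at the first point of difference.
This places a chloro group at C-1; a methyl group at C-4.
The substituents are ordered alphabetically, ignoring any di-/tri- multipliers.
The name is 1-chloro-4-methylheptane.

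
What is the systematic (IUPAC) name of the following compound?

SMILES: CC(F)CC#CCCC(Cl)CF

8-chloro-2,9-difluoronon-4-yne

The longest chain bearing the multiple bond is 9 carbons long (nonane).
The chain contains a C≡C triple bond, so the unsaturation ending is -yne.
Choose the numbering such that numbering from this end puts the triple bond at C-4 rather than C-5.
This places the triple bond between C-4 and C-5; a chloro group at C-8; fluoro groups at C-2 and C-9.
Prefixes are listed alphabetically: chloro, fluoro.
Assembling the pieces gives 8-chloro-2,9-difluoronon-4-yne.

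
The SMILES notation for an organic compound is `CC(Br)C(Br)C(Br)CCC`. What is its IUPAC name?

The longest continuous carbon chain has 7 atoms, so the parent hydride is heptane.
Choose the numbering such that the substituent locant set {2,3,4} is lower than {4,5,6} at the first point of difference.
That gives bromo groups at C-2 and C-3 and C-4.
Putting it together: 2,3,4-tribromoheptane.

2,3,4-tribromoheptane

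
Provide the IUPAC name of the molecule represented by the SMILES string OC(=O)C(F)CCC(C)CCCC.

The longest chain bearing the –COOH group is 9 carbons long (nonane).
The highest-priority functional group is a carboxylic acid (terminal –COOH), so the name ends in -oic acid.
The numbering direction is chosen so that the carboxylic acid carbon is C-1 by definition.
That gives a fluoro group at C-2; a methyl group at C-5.
The substituents are ordered alphabetically, ignoring any di-/tri- multipliers.
Assembling the pieces gives 2-fluoro-5-methylnonanoic acid.

2-fluoro-5-methylnonanoic acid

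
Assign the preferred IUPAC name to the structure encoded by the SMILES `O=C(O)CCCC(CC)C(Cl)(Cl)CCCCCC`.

6,6-dichloro-5-ethyldodecanoic acid

Counting along the main chain through the –COOH group gives 12 carbons: the parent is dodecane.
A carboxylic acid (terminal –COOH) is the principal characteristic group, giving the suffix -oic acid.
Number the chain so that the carboxylic acid carbon is C-1 by definition.
With this numbering: two chloro groups at C-6; an ethyl group at C-5.
Substituent prefixes are cited in alphabetical order (multiplying prefixes like di-/tri- are ignored for ordering).
Putting it together: 6,6-dichloro-5-ethyldodecanoic acid.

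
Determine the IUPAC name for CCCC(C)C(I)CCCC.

The longest continuous carbon chain has 9 atoms, so the parent hydride is nonane.
Choose the numbering such that the substituent locant set {4,5} is lower than {5,6} at the first point of difference.
This places an iodo group at C-5; a methyl group at C-4.
Substituent prefixes are cited in alphabetical order (multiplying prefixes like di-/tri- are ignored for ordering).
Assembling the pieces gives 5-iodo-4-methylnonane.

5-iodo-4-methylnonane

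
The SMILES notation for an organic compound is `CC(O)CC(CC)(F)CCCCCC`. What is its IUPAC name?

4-ethyl-4-fluorodecan-2-ol

The longest chain bearing the –OH group is 10 carbons long (decane).
An alcohol (–OH) is the principal characteristic group, giving the suffix -ol.
Number the chain so that numbering from this end puts the hydroxyl group at C-2 rather than C-9.
That gives the hydroxyl at C-2; an ethyl group at C-4; a fluoro group at C-4.
Prefixes are listed alphabetically: ethyl, fluoro.
Assembling the pieces gives 4-ethyl-4-fluorodecan-2-ol.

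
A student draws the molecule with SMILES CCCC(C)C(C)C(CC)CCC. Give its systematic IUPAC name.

4-ethyl-5,6-dimethylnonane

The parent chain contains 9 carbons (nonane).
The numbering direction is chosen so that the locant sets are identical either way, so the alphabetically earlier ethyl substituent takes the lower locant (4 rather than 6).
That gives an ethyl group at C-4; methyl groups at C-5 and C-6.
Prefixes are listed alphabetically: ethyl, methyl.
The name is 4-ethyl-5,6-dimethylnonane.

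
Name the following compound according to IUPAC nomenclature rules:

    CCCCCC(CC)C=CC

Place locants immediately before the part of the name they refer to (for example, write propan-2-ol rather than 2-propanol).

4-ethylnon-2-ene

The longest carbon chain that includes the multiple bond has 9 carbons, so the parent hydride is nonane.
There is one C=C double bond, indicated by the ending -ene.
Number the chain so that numbering from this end puts the double bond at C-2 rather than C-7.
This places the double bond between C-2 and C-3; an ethyl group at C-4.
Assembling the pieces gives 4-ethylnon-2-ene.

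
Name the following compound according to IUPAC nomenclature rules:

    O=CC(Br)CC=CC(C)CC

2-bromo-6-methyloct-4-enal

Counting along the main chain through the –CHO group and the multiple bond gives 8 carbons: the parent is octane.
The principal characteristic group is an aldehyde (terminal –CHO), named with the suffix -al.
There is one C=C double bond, indicated by the ending -ene.
Number the chain so that the aldehyde carbon is C-1 by definition.
That gives the double bond between C-4 and C-5; a bromo group at C-2; a methyl group at C-6.
Prefixes are listed alphabetically: bromo, methyl.
The name is 2-bromo-6-methyloct-4-enal.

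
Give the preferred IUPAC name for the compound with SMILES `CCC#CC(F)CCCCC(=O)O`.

The longest carbon chain that includes the –COOH group and the multiple bond has 10 carbons, so the parent hydride is decane.
A carboxylic acid (terminal –COOH) is the principal characteristic group, giving the suffix -oic acid.
There is one C≡C triple bond, indicated by the ending -yne.
Choose the numbering such that the carboxylic acid carbon is C-1 by definition.
That gives the triple bond between C-7 and C-8; a fluoro group at C-6.
Putting it together: 6-fluorodec-7-ynoic acid.

6-fluorodec-7-ynoic acid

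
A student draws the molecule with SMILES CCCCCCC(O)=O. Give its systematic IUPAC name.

heptanoic acid

Counting along the main chain through the –COOH group gives 7 carbons: the parent is heptane.
The highest-priority functional group is a carboxylic acid (terminal –COOH), so the name ends in -oic acid.
Choose the numbering such that the carboxylic acid carbon is C-1 by definition.
Putting it together: heptanoic acid.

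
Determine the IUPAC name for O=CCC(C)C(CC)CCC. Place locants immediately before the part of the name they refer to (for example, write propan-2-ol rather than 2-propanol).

4-ethyl-3-methylheptanal

The longest chain bearing the –CHO group is 7 carbons long (heptane).
The highest-priority functional group is an aldehyde (terminal –CHO), so the name ends in -al.
Number the chain so that the aldehyde carbon is C-1 by definition.
With this numbering: an ethyl group at C-4; a methyl group at C-3.
Prefixes are listed alphabetically: ethyl, methyl.
Putting it together: 4-ethyl-3-methylheptanal.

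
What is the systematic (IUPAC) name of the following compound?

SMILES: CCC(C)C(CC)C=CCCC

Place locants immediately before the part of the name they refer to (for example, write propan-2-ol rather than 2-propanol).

The longest carbon chain that includes the multiple bond has 9 carbons, so the parent hydride is nonane.
The chain contains a C=C double bond, so the unsaturation ending is -ene.
Number the chain so that numbering from this end puts the double bond at C-4 rather than C-5.
With this numbering: the double bond between C-4 and C-5; an ethyl group at C-6; a methyl group at C-7.
The substituents are ordered alphabetically, ignoring any di-/tri- multipliers.
The name is 6-ethyl-7-methylnon-4-ene.

6-ethyl-7-methylnon-4-ene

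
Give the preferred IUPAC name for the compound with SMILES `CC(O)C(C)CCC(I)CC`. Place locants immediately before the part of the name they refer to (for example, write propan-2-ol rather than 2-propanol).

6-iodo-3-methyloctan-2-ol

The longest chain bearing the –OH group is 8 carbons long (octane).
The principal characteristic group is an alcohol (–OH), named with the suffix -ol.
Choose the numbering such that numbering from this end puts the hydroxyl group at C-2 rather than C-7.
This places the hydroxyl at C-2; an iodo group at C-6; a methyl group at C-3.
The substituents are ordered alphabetically, ignoring any di-/tri- multipliers.
Assembling the pieces gives 6-iodo-3-methyloctan-2-ol.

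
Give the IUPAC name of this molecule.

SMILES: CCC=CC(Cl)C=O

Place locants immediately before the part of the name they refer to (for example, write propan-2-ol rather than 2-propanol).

The longest chain bearing the –CHO group and the multiple bond is 6 carbons long (hexane).
An aldehyde (terminal –CHO) is the principal characteristic group, giving the suffix -al.
A C=C double bond in the chain gives the infix -ene-.
The numbering direction is chosen so that the aldehyde carbon is C-1 by definition.
This places the double bond between C-3 and C-4; a chloro group at C-2.
Assembling the pieces gives 2-chlorohex-3-enal.

2-chlorohex-3-enal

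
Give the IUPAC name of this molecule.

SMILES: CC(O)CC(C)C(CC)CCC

Counting along the main chain through the –OH group gives 8 carbons: the parent is octane.
The principal characteristic group is an alcohol (–OH), named with the suffix -ol.
Number the chain so that numbering from this end puts the hydroxyl group at C-2 rather than C-7.
That gives the hydroxyl at C-2; an ethyl group at C-5; a methyl group at C-4.
Substituent prefixes are cited in alphabetical order (multiplying prefixes like di-/tri- are ignored for ordering).
The name is 5-ethyl-4-methyloctan-2-ol.

5-ethyl-4-methyloctan-2-ol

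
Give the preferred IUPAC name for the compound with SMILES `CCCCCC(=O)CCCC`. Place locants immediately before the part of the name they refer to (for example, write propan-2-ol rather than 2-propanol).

Counting along the main chain through the carbonyl gives 10 carbons: the parent is decane.
The highest-priority functional group is a ketone (C=O on an internal carbon), so the name ends in -one.
Number the chain so that numbering from this end puts the carbonyl group at C-5 rather than C-6.
With this numbering: the carbonyl at C-5.
Assembling the pieces gives decan-5-one.

decan-5-one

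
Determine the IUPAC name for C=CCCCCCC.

oct-1-ene

Counting along the main chain through the multiple bond gives 8 carbons: the parent is octane.
The chain contains a C=C double bond, so the unsaturation ending is -ene.
The numbering direction is chosen so that numbering from this end puts the double bond at C-1 rather than C-7.
With this numbering: the double bond between C-1 and C-2.
The name is oct-1-ene.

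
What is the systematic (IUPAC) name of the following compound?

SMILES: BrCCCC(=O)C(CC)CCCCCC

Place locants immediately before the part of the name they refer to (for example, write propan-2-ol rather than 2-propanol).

The longest chain bearing the carbonyl is 11 carbons long (undecane).
The highest-priority functional group is a ketone (C=O on an internal carbon), so the name ends in -one.
The numbering direction is chosen so that numbering from this end puts the carbonyl group at C-4 rather than C-8.
That gives the carbonyl at C-4; a bromo group at C-1; an ethyl group at C-5.
Prefixes are listed alphabetically: bromo, ethyl.
Putting it together: 1-bromo-5-ethylundecan-4-one.

1-bromo-5-ethylundecan-4-one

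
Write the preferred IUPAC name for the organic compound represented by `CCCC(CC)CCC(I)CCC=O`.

The longest carbon chain that includes the –CHO group has 10 carbons, so the parent hydride is decane.
The highest-priority functional group is an aldehyde (terminal –CHO), so the name ends in -al.
The numbering direction is chosen so that the aldehyde carbon is C-1 by definition.
That gives an ethyl group at C-7; an iodo group at C-4.
The substituents are ordered alphabetically, ignoring any di-/tri- multipliers.
The name is 7-ethyl-4-iododecanal.

7-ethyl-4-iododecanal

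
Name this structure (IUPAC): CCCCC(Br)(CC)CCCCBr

The parent chain contains 9 carbons (nonane).
The numbering direction is chosen so that the substituent locant set {1,5,5} is lower than {5,5,9} at the first point of difference.
This places bromo groups at C-1 and C-5; an ethyl group at C-5.
Substituent prefixes are cited in alphabetical order (multiplying prefixes like di-/tri- are ignored for ordering).
The name is 1,5-dibromo-5-ethylnonane.

1,5-dibromo-5-ethylnonane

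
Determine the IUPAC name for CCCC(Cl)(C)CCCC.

4-chloro-4-methyloctane

The parent chain contains 8 carbons (octane).
Choose the numbering such that the substituent locant set {4,4} is lower than {5,5} at the first point of difference.
This places a chloro group at C-4; a methyl group at C-4.
Substituent prefixes are cited in alphabetical order (multiplying prefixes like di-/tri- are ignored for ordering).
Assembling the pieces gives 4-chloro-4-methyloctane.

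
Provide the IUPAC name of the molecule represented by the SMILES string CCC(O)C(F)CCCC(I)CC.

4-fluoro-8-iododecan-3-ol

Counting along the main chain through the –OH group gives 10 carbons: the parent is decane.
An alcohol (–OH) is the principal characteristic group, giving the suffix -ol.
Number the chain so that numbering from this end puts the hydroxyl group at C-3 rather than C-8.
This places the hydroxyl at C-3; a fluoro group at C-4; an iodo group at C-8.
The substituents are ordered alphabetically, ignoring any di-/tri- multipliers.
Putting it together: 4-fluoro-8-iododecan-3-ol.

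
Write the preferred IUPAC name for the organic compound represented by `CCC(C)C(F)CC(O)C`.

The longest carbon chain that includes the –OH group has 7 carbons, so the parent hydride is heptane.
The highest-priority functional group is an alcohol (–OH), so the name ends in -ol.
Number the chain so that numbering from this end puts the hydroxyl group at C-2 rather than C-6.
That gives the hydroxyl at C-2; a fluoro group at C-4; a methyl group at C-5.
The substituents are ordered alphabetically, ignoring any di-/tri- multipliers.
The name is 4-fluoro-5-methylheptan-2-ol.

4-fluoro-5-methylheptan-2-ol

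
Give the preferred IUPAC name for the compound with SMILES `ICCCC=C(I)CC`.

The longest chain bearing the multiple bond is 7 carbons long (heptane).
There is one C=C double bond, indicated by the ending -ene.
The numbering direction is chosen so that numbering from this end puts the double bond at C-3 rather than C-4.
With this numbering: the double bond between C-3 and C-4; iodo groups at C-3 and C-7.
Assembling the pieces gives 3,7-diiodohept-3-ene.

3,7-diiodohept-3-ene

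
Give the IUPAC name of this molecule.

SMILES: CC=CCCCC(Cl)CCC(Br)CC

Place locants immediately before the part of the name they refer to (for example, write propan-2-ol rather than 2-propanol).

The longest carbon chain that includes the multiple bond has 12 carbons, so the parent hydride is dodecane.
The chain contains a C=C double bond, so the unsaturation ending is -ene.
The numbering direction is chosen so that numbering from this end puts the double bond at C-2 rather than C-10.
With this numbering: the double bond between C-2 and C-3; a bromo group at C-10; a chloro group at C-7.
The substituents are ordered alphabetically, ignoring any di-/tri- multipliers.
Assembling the pieces gives 10-bromo-7-chlorododec-2-ene.

10-bromo-7-chlorododec-2-ene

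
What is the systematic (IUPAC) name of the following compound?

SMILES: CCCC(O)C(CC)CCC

5-ethyloctan-4-ol

The longest chain bearing the –OH group is 8 carbons long (octane).
The principal characteristic group is an alcohol (–OH), named with the suffix -ol.
Choose the numbering such that numbering from this end puts the hydroxyl group at C-4 rather than C-5.
This places the hydroxyl at C-4; an ethyl group at C-5.
Putting it together: 5-ethyloctan-4-ol.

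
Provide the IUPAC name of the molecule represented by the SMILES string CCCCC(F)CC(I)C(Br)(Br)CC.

3,3-dibromo-6-fluoro-4-iododecane

The parent chain contains 10 carbons (decane).
The numbering direction is chosen so that the substituent locant set {3,3,4,6} is lower than {5,7,8,8} at the first point of difference.
With this numbering: two bromo groups at C-3; a fluoro group at C-6; an iodo group at C-4.
The substituents are ordered alphabetically, ignoring any di-/tri- multipliers.
The name is 3,3-dibromo-6-fluoro-4-iododecane.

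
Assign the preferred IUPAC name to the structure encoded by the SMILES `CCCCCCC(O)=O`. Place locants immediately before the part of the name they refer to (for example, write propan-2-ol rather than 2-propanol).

heptanoic acid

The longest carbon chain that includes the –COOH group has 7 carbons, so the parent hydride is heptane.
The highest-priority functional group is a carboxylic acid (terminal –COOH), so the name ends in -oic acid.
The numbering direction is chosen so that the carboxylic acid carbon is C-1 by definition.
Putting it together: heptanoic acid.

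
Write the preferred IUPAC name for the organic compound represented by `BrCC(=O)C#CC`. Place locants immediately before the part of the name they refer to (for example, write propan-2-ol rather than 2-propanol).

The longest chain bearing the carbonyl and the multiple bond is 5 carbons long (pentane).
A ketone (C=O on an internal carbon) is the principal characteristic group, giving the suffix -one.
A C≡C triple bond in the chain gives the infix -yne-.
The numbering direction is chosen so that numbering from this end puts the carbonyl group at C-2 rather than C-4.
With this numbering: the carbonyl at C-2; the triple bond between C-3 and C-4; a bromo group at C-1.
Putting it together: 1-bromopent-3-yn-2-one.

1-bromopent-3-yn-2-one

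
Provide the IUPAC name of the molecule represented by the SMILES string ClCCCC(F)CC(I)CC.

The longest continuous carbon chain has 8 atoms, so the parent hydride is octane.
Number the chain so that the substituent locant set {1,4,6} is lower than {3,5,8} at the first point of difference.
That gives a chloro group at C-1; a fluoro group at C-4; an iodo group at C-6.
Prefixes are listed alphabetically: chloro, fluoro, iodo.
The name is 1-chloro-4-fluoro-6-iodooctane.

1-chloro-4-fluoro-6-iodooctane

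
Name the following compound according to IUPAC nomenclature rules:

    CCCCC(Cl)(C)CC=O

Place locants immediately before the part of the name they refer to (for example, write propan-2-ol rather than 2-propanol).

3-chloro-3-methylheptanal

The longest carbon chain that includes the –CHO group has 7 carbons, so the parent hydride is heptane.
The principal characteristic group is an aldehyde (terminal –CHO), named with the suffix -al.
Choose the numbering such that the aldehyde carbon is C-1 by definition.
That gives a chloro group at C-3; a methyl group at C-3.
The substituents are ordered alphabetically, ignoring any di-/tri- multipliers.
The name is 3-chloro-3-methylheptanal.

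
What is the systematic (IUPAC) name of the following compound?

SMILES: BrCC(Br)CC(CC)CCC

The longest continuous carbon chain has 7 atoms, so the parent hydride is heptane.
Choose the numbering such that the substituent locant set {1,2,4} is lower than {4,6,7} at the first point of difference.
That gives bromo groups at C-1 and C-2; an ethyl group at C-4.
Substituent prefixes are cited in alphabetical order (multiplying prefixes like di-/tri- are ignored for ordering).
Assembling the pieces gives 1,2-dibromo-4-ethylheptane.

1,2-dibromo-4-ethylheptane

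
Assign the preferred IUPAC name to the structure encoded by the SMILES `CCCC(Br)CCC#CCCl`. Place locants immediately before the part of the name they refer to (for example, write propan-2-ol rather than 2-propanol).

6-bromo-1-chloronon-2-yne

The longest carbon chain that includes the multiple bond has 9 carbons, so the parent hydride is nonane.
A C≡C triple bond in the chain gives the infix -yne-.
Choose the numbering such that numbering from this end puts the triple bond at C-2 rather than C-7.
With this numbering: the triple bond between C-2 and C-3; a bromo group at C-6; a chloro group at C-1.
Substituent prefixes are cited in alphabetical order (multiplying prefixes like di-/tri- are ignored for ordering).
Assembling the pieces gives 6-bromo-1-chloronon-2-yne.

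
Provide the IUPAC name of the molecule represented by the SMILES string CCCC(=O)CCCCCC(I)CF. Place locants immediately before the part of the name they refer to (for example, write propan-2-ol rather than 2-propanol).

The longest carbon chain that includes the carbonyl has 11 carbons, so the parent hydride is undecane.
A ketone (C=O on an internal carbon) is the principal characteristic group, giving the suffix -one.
The numbering direction is chosen so that numbering from this end puts the carbonyl group at C-4 rather than C-8.
That gives the carbonyl at C-4; a fluoro group at C-11; an iodo group at C-10.
Substituent prefixes are cited in alphabetical order (multiplying prefixes like di-/tri- are ignored for ordering).
The name is 11-fluoro-10-iodoundecan-4-one.

11-fluoro-10-iodoundecan-4-one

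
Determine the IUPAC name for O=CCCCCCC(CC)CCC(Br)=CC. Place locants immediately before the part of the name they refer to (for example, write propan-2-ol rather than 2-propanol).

Counting along the main chain through the –CHO group and the multiple bond gives 12 carbons: the parent is dodecane.
The principal characteristic group is an aldehyde (terminal –CHO), named with the suffix -al.
A C=C double bond in the chain gives the infix -ene-.
Choose the numbering such that the aldehyde carbon is C-1 by definition.
This places the double bond between C-10 and C-11; a bromo group at C-10; an ethyl group at C-7.
The substituents are ordered alphabetically, ignoring any di-/tri- multipliers.
Putting it together: 10-bromo-7-ethyldodec-10-enal.

10-bromo-7-ethyldodec-10-enal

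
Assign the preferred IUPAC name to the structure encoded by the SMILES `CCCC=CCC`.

hept-3-ene

The longest carbon chain that includes the multiple bond has 7 carbons, so the parent hydride is heptane.
The chain contains a C=C double bond, so the unsaturation ending is -ene.
Number the chain so that numbering from this end puts the double bond at C-3 rather than C-4.
This places the double bond between C-3 and C-4.
Putting it together: hept-3-ene.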